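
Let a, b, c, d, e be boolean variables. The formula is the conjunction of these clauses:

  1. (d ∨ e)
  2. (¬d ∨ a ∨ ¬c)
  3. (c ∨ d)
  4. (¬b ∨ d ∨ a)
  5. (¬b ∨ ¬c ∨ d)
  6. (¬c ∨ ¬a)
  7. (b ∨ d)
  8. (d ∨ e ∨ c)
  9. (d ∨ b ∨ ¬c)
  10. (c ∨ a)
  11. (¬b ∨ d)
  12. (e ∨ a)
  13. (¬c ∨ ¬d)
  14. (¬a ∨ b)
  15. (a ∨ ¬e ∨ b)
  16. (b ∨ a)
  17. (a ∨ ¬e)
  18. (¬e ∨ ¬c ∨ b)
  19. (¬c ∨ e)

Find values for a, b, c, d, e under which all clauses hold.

a=True, b=True, c=False, d=True, e=False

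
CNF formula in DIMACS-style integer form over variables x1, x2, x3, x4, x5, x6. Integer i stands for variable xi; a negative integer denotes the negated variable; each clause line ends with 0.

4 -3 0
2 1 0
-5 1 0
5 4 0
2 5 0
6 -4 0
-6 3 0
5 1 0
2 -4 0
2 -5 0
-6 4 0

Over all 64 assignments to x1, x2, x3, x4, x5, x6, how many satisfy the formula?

The models are:
  x1=1 x2=1 x3=0 x4=0 x5=1 x6=0
  x1=1 x2=1 x3=1 x4=1 x5=0 x6=1
  x1=1 x2=1 x3=1 x4=1 x5=1 x6=1
Count: 3.

3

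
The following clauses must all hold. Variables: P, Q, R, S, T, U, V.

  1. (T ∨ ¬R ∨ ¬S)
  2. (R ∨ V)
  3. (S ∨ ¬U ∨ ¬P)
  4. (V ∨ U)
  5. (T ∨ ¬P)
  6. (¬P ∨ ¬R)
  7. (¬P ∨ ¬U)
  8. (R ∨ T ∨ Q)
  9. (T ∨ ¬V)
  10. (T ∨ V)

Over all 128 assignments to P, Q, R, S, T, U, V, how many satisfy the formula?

24

Split on T, then P.
  T=1, P=1: remaining (Q,R,S,U,V) ∈ {(0,0,0,0,1); (0,0,1,0,1); (1,0,0,0,1); (1,0,1,0,1)} — 4.
  T=1, P=0: Q, S free; 5 ways for (R,U,V) × 2^2 = 20.
  T=0, P=1: a clause becomes empty — 0.
  T=0, P=0: a clause becomes empty — 0.
Total: 4 + 20 + 0 + 0 = 24.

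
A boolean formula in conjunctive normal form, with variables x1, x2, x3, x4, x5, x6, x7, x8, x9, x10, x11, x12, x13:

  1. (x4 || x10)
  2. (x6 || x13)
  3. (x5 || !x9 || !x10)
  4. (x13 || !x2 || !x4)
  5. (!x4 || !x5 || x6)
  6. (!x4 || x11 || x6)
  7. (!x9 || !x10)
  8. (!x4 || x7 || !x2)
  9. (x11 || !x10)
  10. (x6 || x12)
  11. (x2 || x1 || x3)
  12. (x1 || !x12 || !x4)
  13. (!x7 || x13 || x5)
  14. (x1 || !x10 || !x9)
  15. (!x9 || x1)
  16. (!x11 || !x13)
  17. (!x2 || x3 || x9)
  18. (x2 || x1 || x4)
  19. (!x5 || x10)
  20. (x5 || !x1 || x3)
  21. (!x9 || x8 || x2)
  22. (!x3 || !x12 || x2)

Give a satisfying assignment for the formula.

x1=F, x2=F, x3=T, x4=T, x5=T, x6=T, x7=F, x8=T, x9=F, x10=T, x11=T, x12=F, x13=F

Pure literal: x6 appears only positively; assign x6 = True.
Pure literal: x8 appears only positively; assign x8 = True.
Try x1 = False.
  then x9 is forced to False.
Branch on x2: take x2 = False.
  then x3 is forced to True.
  then x4 is forced to True.
  then x12 is forced to False.
For the remaining variables, x5 = True, x7 = False, x10 = True, x11 = True, x13 = False works.
Check each clause:
  1. (x4 || x10) — x10 is true.
  2. (x13 || x6) — x6 is true.
  3. (x5 || !x9 || !x10) — x5 is true.
  4. (x13 || !x4 || !x2) — !x2 is true.
  5. (x6 || !x4 || !x5) — x6 is true.
  6. (x11 || x6 || !x4) — x11 is true.
  7. (!x9 || !x10) — !x9 is true.
  8. (!x2 || !x4 || x7) — !x2 is true.
  9. (x11 || !x10) — x11 is true.
  10. (x6 || x12) — x6 is true.
  11. (x3 || x2 || x1) — x3 is true.
  12. (!x12 || x1 || !x4) — !x12 is true.
  13. (!x7 || x5 || x13) — !x7 is true.
  14. (!x10 || !x9 || x1) — !x9 is true.
  15. (x1 || !x9) — !x9 is true.
  16. (!x11 || !x13) — !x13 is true.
  17. (x9 || !x2 || x3) — x3 is true.
  18. (x1 || x4 || x2) — x4 is true.
  19. (x10 || !x5) — x10 is true.
  20. (!x1 || x5 || x3) — x3 is true.
  21. (x2 || x8 || !x9) — x8 is true.
  22. (!x12 || !x3 || x2) — !x12 is true.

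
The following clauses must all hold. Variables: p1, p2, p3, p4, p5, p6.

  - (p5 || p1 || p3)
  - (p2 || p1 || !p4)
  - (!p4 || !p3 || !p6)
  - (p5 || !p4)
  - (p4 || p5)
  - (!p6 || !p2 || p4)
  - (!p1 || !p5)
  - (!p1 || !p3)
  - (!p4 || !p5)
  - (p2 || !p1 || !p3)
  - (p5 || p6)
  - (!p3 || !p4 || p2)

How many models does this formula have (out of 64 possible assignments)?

6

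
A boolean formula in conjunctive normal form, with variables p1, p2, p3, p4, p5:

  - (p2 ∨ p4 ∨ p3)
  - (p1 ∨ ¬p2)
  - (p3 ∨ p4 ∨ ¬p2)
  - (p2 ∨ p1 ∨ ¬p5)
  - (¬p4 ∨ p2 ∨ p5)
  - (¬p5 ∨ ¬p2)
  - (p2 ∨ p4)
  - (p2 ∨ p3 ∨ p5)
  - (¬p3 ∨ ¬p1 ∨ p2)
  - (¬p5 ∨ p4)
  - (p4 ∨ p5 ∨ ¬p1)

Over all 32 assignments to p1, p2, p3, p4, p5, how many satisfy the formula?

The models are:
  p1=T p2=F p3=F p4=T p5=T
  p1=T p2=T p3=F p4=T p5=F
  p1=T p2=T p3=T p4=T p5=F
Count: 3.

3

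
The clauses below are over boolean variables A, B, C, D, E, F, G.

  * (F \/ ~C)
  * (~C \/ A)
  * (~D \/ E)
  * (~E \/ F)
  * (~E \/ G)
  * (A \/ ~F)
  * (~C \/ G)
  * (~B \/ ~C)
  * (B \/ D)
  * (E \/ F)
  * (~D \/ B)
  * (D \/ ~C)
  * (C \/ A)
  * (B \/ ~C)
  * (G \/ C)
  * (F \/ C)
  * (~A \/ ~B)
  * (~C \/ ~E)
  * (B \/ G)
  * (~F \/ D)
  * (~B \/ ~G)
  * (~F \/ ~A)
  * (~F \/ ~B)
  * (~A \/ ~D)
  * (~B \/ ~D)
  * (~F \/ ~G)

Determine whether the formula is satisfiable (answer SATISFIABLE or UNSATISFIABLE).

UNSATISFIABLE

C = True:
  propagation gives F=True, A=True; an empty clause results — contradiction.
C = False:
  propagation gives A=True, G=True, F=True; an empty clause results — contradiction.
Every branch closes, so no satisfying assignment exists.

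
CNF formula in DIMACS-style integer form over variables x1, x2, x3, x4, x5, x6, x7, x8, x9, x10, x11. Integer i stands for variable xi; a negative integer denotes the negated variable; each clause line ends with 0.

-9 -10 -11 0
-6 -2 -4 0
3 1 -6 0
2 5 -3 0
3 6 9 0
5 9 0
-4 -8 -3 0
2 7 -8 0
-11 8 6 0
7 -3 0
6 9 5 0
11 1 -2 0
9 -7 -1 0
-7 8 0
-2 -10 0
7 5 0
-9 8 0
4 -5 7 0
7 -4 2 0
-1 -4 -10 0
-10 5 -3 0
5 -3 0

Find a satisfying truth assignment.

Try x1 = True.
The remaining clauses are satisfied by x2 = False, x3 = True, x4 = False, x5 = True, x6 = True, x7 = True, x8 = True, x9 = True, x10 = True, x11 = False.

x1=True, x2=False, x3=True, x4=False, x5=True, x6=True, x7=True, x8=True, x9=True, x10=True, x11=False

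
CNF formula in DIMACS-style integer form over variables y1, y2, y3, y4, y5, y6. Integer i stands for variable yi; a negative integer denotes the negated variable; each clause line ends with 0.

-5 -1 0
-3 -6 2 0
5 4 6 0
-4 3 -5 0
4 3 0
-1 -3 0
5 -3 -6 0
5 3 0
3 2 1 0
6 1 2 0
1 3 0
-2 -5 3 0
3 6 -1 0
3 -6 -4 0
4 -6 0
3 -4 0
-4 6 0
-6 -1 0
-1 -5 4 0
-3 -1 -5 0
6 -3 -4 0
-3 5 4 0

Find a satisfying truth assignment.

Set y1 = False and propagate.
  then y3 is forced to True.
Try y2 = True.
Branch on y4: take y4 = True.
  then y6 is forced to True.
  then y5 is forced to True.
Every clause has at least one true literal under this assignment.
Check each clause:
  1. (¬y1 ∨ ¬y5) — ¬y1 is true.
  2. (¬y6 ∨ y2 ∨ ¬y3) — y2 is true.
  3. (y6 ∨ y4 ∨ y5) — y4 is true.
  4. (y3 ∨ ¬y5 ∨ ¬y4) — y3 is true.
  5. (y4 ∨ y3) — y3 is true.
  6. (¬y1 ∨ ¬y3) — ¬y1 is true.
  7. (¬y6 ∨ ¬y3 ∨ y5) — y5 is true.
  8. (y5 ∨ y3) — y3 is true.
  9. (y1 ∨ y2 ∨ y3) — y2 is true.
  10. (y2 ∨ y1 ∨ y6) — y2 is true.
  11. (y1 ∨ y3) — y3 is true.
  12. (y3 ∨ ¬y5 ∨ ¬y2) — y3 is true.
  13. (y3 ∨ ¬y1 ∨ y6) — y3 is true.
  14. (¬y6 ∨ ¬y4 ∨ y3) — y3 is true.
  15. (y4 ∨ ¬y6) — y4 is true.
  16. (¬y4 ∨ y3) — y3 is true.
  17. (¬y4 ∨ y6) — y6 is true.
  18. (¬y1 ∨ ¬y6) — ¬y1 is true.
  19. (y4 ∨ ¬y1 ∨ ¬y5) — y4 is true.
  20. (¬y3 ∨ ¬y1 ∨ ¬y5) — ¬y1 is true.
  21. (y6 ∨ ¬y3 ∨ ¬y4) — y6 is true.
  22. (y4 ∨ ¬y3 ∨ y5) — y5 is true.

y1 = False, y2 = True, y3 = True, y4 = True, y5 = True, y6 = True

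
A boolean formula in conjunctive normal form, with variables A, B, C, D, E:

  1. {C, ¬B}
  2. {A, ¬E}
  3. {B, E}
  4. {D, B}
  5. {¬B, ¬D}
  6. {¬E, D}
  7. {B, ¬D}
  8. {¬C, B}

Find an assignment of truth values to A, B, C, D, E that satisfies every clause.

A=True, B=True, C=True, D=False, E=False

Check each clause:
  1. {C, ¬B} — C is true.
  2. {¬E, A} — A is true.
  3. {E, B} — B is true.
  4. {B, D} — B is true.
  5. {¬D, ¬B} — ¬D is true.
  6. {D, ¬E} — ¬E is true.
  7. {¬D, B} — B is true.
  8. {B, ¬C} — B is true.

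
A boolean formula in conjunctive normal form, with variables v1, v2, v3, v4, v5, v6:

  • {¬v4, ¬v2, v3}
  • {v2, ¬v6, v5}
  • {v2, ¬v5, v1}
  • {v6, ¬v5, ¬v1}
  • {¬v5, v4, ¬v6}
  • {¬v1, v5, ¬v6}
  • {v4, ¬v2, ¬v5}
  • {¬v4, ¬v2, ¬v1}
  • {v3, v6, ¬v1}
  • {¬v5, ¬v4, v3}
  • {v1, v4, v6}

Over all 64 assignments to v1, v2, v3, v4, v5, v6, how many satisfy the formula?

Split on v5, then v1.
  v5=T, v1=T: remaining (v2,v3,v4,v6) ∈ {(F,T,T,T)} — 1.
  v5=T, v1=F: remaining (v2,v3,v4,v6) ∈ {(T,T,T,F); (T,T,T,T)} — 2.
  v5=F, v1=T: remaining (v2,v3,v4,v6) ∈ {(F,T,F,F); (F,T,T,F); (T,T,F,F)} — 3.
  v5=F, v1=F: 6 of the 16 assignments to (v2,v3,v4,v6) work.
Total: 1 + 2 + 3 + 6 = 12.

12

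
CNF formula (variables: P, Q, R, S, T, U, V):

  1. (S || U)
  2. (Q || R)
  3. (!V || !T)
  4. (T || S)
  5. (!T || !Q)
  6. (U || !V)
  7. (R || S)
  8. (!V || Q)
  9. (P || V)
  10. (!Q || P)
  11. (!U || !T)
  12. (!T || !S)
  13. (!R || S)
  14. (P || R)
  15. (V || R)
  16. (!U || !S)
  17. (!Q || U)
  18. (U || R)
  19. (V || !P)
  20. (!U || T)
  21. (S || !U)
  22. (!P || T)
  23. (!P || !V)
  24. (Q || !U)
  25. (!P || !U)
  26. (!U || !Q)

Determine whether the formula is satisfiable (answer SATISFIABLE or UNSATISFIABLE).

U = True:
  propagation gives T=False; an empty clause results — contradiction.
U = False:
  propagation gives S=True, V=False, P=True; an empty clause results — contradiction.
Every branch closes, so no satisfying assignment exists.

UNSATISFIABLE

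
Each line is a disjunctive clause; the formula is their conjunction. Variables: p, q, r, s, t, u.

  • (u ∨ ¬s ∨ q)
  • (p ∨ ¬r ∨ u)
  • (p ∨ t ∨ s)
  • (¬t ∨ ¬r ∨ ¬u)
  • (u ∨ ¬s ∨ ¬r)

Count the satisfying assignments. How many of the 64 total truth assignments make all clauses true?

Split on u, then r.
  u=1, r=1: q free; 3 ways for (p,s,t) × 2^1 = 6.
  u=1, r=0: q free; 7 ways for (p,s,t) × 2^1 = 14.
  u=0, r=1: remaining (p,q,s,t) ∈ {(1,0,0,0); (1,0,0,1); (1,1,0,0); (1,1,0,1)} — 4.
  u=0, r=0: 10 of the 16 assignments to (p,q,s,t) work.
Total: 6 + 14 + 4 + 10 = 34.

34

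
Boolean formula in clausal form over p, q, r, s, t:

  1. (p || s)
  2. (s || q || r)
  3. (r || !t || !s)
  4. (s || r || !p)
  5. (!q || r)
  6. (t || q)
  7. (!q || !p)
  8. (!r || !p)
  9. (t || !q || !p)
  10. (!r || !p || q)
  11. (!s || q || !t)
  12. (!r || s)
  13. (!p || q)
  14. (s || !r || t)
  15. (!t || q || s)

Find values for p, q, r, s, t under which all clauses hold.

Try p = False.
  then s is forced to True.
Branch on q: take q = True.
  then r is forced to True.
t is now unconstrained; take t = False.

p=F  q=T  r=T  s=T  t=F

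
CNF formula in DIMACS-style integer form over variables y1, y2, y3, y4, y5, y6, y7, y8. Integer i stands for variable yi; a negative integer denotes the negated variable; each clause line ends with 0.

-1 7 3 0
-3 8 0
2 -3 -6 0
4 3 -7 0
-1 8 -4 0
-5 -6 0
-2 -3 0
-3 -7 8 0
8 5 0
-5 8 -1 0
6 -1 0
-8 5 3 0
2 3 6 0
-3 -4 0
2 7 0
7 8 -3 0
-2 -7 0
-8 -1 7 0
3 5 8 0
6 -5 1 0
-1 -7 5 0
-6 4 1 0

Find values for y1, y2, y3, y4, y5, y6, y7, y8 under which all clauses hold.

y1 = 0, y2 = 0, y3 = 1, y4 = 0, y5 = 0, y6 = 0, y7 = 1, y8 = 1

Set y1 = False and propagate.
Set y2 = False and propagate.
  then y7 is forced to True.
The remaining clauses are satisfied by y3 = True, y4 = False, y5 = False, y6 = False, y8 = True.
Check each clause:
  1. (~y1 \/ y7 \/ y3) — y3 is true.
  2. (~y3 \/ y8) — y8 is true.
  3. (~y3 \/ y2 \/ ~y6) — ~y6 is true.
  4. (~y7 \/ y3 \/ y4) — y3 is true.
  5. (y8 \/ ~y1 \/ ~y4) — y8 is true.
  6. (~y5 \/ ~y6) — ~y6 is true.
  7. (~y2 \/ ~y3) — ~y2 is true.
  8. (y8 \/ ~y3 \/ ~y7) — y8 is true.
  9. (y5 \/ y8) — y8 is true.
  10. (~y1 \/ ~y5 \/ y8) — y8 is true.
  11. (y6 \/ ~y1) — ~y1 is true.
  12. (~y8 \/ y3 \/ y5) — y3 is true.
  13. (y2 \/ y6 \/ y3) — y3 is true.
  14. (~y3 \/ ~y4) — ~y4 is true.
  15. (y2 \/ y7) — y7 is true.
  16. (~y3 \/ y8 \/ y7) — y8 is true.
  17. (~y7 \/ ~y2) — ~y2 is true.
  18. (~y1 \/ y7 \/ ~y8) — ~y1 is true.
  19. (y8 \/ y5 \/ y3) — y8 is true.
  20. (~y5 \/ y1 \/ y6) — ~y5 is true.
  21. (~y1 \/ y5 \/ ~y7) — ~y1 is true.
  22. (~y6 \/ y4 \/ y1) — ~y6 is true.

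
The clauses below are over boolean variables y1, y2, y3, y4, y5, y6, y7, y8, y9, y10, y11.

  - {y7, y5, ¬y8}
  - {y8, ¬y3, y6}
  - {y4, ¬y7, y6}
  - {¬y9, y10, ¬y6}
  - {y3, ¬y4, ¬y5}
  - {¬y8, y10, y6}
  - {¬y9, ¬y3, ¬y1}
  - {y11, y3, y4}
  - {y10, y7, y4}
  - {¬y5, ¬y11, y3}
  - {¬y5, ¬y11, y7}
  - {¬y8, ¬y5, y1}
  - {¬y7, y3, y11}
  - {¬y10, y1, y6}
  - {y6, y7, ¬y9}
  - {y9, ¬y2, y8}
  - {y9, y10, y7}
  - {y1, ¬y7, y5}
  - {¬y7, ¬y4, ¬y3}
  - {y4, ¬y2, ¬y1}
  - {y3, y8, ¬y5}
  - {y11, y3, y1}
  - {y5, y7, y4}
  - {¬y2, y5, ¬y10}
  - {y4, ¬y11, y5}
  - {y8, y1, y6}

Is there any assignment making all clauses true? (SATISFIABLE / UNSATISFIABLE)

SATISFIABLE

Pure literal: y2 appears only negated; assign y2 = False.
Set y1 = False and propagate.
For the remaining variables, y3 = True, y4 = True, y5 = True, y6 = True, y7 = False, y8 = False, y9 = False, y10 = True, y11 = False works.
So y1=F, y2=F, y3=T, y4=T, y5=T, y6=T, y7=F, y8=F, y9=F, y10=T, y11=F is a satisfying assignment.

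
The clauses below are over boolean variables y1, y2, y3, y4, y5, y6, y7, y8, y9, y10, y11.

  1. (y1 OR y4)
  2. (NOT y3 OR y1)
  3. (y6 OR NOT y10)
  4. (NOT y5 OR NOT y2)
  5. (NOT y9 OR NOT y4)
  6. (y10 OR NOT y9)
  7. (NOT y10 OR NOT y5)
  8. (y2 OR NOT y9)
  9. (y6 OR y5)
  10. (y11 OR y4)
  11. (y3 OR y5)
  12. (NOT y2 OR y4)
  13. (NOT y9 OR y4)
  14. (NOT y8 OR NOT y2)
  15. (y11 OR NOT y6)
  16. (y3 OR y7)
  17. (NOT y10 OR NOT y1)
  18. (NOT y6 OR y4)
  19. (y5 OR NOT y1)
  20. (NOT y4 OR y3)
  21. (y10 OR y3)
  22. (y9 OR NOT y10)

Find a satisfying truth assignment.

y7 occurs only positively in the remaining clauses — set y7 = True.
y8 occurs only negated in the remaining clauses — set y8 = False.
Try y1 = True.
  then y10 is forced to False.
  then y9 is forced to False.
  then y5 is forced to True.
  then y2 is forced to False.
  then y3 is forced to True.
Try y4 = True.
For the remaining variables, y6 = False, y11 = False works.
Check each clause:
  1. (y4 OR y1) — y1 is true.
  2. (y1 OR NOT y3) — y1 is true.
  3. (y6 OR NOT y10) — NOT y10 is true.
  4. (NOT y2 OR NOT y5) — NOT y2 is true.
  5. (NOT y4 OR NOT y9) — NOT y9 is true.
  6. (NOT y9 OR y10) — NOT y9 is true.
  7. (NOT y5 OR NOT y10) — NOT y10 is true.
  8. (y2 OR NOT y9) — NOT y9 is true.
  9. (y5 OR y6) — y5 is true.
  10. (y4 OR y11) — y4 is true.
  11. (y5 OR y3) — y3 is true.
  12. (NOT y2 OR y4) — y4 is true.
  13. (NOT y9 OR y4) — y4 is true.
  14. (NOT y8 OR NOT y2) — NOT y8 is true.
  15. (NOT y6 OR y11) — NOT y6 is true.
  16. (y7 OR y3) — y3 is true.
  17. (NOT y10 OR NOT y1) — NOT y10 is true.
  18. (y4 OR NOT y6) — NOT y6 is true.
  19. (NOT y1 OR y5) — y5 is true.
  20. (NOT y4 OR y3) — y3 is true.
  21. (y10 OR y3) — y3 is true.
  22. (NOT y10 OR y9) — NOT y10 is true.

y1=True, y2=False, y3=True, y4=True, y5=True, y6=False, y7=True, y8=False, y9=False, y10=False, y11=False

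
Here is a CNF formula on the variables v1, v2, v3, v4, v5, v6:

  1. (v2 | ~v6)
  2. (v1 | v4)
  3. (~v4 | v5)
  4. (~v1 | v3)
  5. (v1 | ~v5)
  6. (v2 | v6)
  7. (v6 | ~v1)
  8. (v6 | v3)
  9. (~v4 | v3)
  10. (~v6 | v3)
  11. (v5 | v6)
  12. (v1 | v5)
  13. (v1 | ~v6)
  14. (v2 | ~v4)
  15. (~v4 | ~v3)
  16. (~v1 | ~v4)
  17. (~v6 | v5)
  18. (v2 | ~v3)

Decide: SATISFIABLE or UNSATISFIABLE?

SATISFIABLE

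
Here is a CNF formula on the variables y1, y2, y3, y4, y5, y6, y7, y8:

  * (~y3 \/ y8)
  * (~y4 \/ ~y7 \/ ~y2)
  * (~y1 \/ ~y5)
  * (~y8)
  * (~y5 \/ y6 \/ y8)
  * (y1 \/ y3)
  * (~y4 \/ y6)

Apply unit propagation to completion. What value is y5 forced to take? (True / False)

False

Unit clause (~y8) sets y8 = False.
(y8 \/ ~y3) with y8 = False leaves only ~y3, so y3 = False.
In (y1 \/ y3), y3 is now false; y1 must hold, so y1 = True.
(~y1 \/ ~y5): since y1 = True, the clause reduces to (~y5). y5 = False.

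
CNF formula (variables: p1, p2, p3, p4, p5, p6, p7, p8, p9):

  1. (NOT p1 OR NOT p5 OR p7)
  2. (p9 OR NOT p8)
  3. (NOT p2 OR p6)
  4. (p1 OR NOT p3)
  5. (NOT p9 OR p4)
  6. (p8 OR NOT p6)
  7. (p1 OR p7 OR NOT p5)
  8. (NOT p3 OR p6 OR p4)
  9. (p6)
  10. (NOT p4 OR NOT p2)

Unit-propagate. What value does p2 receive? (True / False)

(p6) is a unit clause: p6 = True.
(NOT p6 OR p8): since p6 = True, the clause reduces to (p8). p8 = True.
In (p9 OR NOT p8), NOT p8 is now false; p9 must hold, so p9 = True.
(p4 OR NOT p9): since p9 = True, the clause reduces to (p4). p4 = True.
(NOT p4 OR NOT p2) with p4 = True leaves only NOT p2, so p2 = False.

False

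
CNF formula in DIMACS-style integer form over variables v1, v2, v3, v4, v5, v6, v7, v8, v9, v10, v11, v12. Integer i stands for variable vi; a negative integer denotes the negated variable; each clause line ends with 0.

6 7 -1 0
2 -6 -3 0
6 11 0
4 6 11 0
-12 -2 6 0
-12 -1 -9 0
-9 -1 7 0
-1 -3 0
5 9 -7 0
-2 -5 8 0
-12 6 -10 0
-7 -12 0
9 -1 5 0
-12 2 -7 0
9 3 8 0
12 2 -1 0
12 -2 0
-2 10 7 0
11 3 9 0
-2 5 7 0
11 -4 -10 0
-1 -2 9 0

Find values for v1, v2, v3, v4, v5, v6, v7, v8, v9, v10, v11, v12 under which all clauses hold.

v1 occurs only negated in the remaining clauses — set v1 = False.
v8 occurs only positively in the remaining clauses — set v8 = True.
Set v2 = False and propagate.
For the remaining variables, v3 = False, v4 = False, v5 = True, v6 = False, v7 = False, v9 = True, v10 = False, v11 = True, v12 = True works.
Every clause has at least one true literal under this assignment.

v1 = 0, v2 = 0, v3 = 0, v4 = 0, v5 = 1, v6 = 0, v7 = 0, v8 = 1, v9 = 1, v10 = 0, v11 = 1, v12 = 1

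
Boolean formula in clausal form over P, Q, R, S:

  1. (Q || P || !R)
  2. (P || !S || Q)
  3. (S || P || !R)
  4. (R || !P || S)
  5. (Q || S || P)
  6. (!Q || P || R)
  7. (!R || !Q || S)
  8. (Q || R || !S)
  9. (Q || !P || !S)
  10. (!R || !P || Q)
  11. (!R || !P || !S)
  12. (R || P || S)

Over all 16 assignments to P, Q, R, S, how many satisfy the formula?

2

The models are:
  P=0 Q=1 R=1 S=1
  P=1 Q=1 R=0 S=1
That's 2 in total.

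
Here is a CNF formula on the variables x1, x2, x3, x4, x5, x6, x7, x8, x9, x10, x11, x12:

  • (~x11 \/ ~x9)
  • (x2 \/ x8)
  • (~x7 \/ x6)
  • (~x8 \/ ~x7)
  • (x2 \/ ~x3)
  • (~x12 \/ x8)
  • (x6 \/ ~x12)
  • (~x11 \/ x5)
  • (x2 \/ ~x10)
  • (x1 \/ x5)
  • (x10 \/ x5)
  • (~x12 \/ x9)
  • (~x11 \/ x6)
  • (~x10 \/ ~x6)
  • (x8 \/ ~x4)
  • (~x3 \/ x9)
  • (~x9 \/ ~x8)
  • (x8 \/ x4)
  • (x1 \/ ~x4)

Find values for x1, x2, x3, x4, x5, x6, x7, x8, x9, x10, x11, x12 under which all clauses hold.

x1=T, x2=F, x3=F, x4=T, x5=T, x6=T, x7=F, x8=T, x9=F, x10=F, x11=T, x12=F

x1 occurs only positively in the remaining clauses — set x1 = True.
Pure literal: x3 appears only negated; assign x3 = False.
Try x2 = False.
  then x8 is forced to True.
  then x7 is forced to False.
  then x10 is forced to False.
  then x5 is forced to True.
  then x9 is forced to False.
  then x12 is forced to False.
For the remaining variables, x4 = True, x6 = True, x11 = True works.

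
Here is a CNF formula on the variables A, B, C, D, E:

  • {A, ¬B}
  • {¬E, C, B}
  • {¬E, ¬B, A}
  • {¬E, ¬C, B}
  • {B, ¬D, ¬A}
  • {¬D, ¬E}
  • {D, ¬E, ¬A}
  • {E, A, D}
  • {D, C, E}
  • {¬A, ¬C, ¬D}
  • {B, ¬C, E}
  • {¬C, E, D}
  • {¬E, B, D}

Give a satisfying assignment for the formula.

A=F  B=F  C=F  D=T  E=F

Branch on A: take A = False.
  then B is forced to False.
For the remaining variables, C = False, D = True, E = False works.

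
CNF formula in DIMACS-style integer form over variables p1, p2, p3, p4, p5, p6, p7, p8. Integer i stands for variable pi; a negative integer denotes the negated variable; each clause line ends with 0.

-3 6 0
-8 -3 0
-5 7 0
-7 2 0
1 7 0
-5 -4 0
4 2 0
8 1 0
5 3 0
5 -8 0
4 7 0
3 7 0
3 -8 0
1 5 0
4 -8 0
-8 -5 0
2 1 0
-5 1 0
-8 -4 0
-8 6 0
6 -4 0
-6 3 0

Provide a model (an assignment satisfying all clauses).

p1 occurs only positively in the remaining clauses — set p1 = True.
Pure literal: p2 appears only positively; assign p2 = True.
Try p3 = True.
  then p6 is forced to True.
  then p8 is forced to False.
Try p4 = False.
  then p7 is forced to True.
p5 is now unconstrained; take p5 = False.
Every clause has at least one true literal under this assignment.

p1=T, p2=T, p3=T, p4=F, p5=F, p6=T, p7=T, p8=F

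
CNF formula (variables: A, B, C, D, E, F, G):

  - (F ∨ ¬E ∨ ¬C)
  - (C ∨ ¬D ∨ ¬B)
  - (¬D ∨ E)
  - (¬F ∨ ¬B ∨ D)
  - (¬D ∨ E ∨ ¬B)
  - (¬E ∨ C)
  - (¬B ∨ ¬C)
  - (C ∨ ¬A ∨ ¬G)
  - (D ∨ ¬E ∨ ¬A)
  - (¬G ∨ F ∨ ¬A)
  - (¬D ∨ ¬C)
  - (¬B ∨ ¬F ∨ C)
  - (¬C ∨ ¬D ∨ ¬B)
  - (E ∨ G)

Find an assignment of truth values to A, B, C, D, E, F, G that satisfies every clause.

A=F, B=F, C=T, D=F, E=F, F=F, G=T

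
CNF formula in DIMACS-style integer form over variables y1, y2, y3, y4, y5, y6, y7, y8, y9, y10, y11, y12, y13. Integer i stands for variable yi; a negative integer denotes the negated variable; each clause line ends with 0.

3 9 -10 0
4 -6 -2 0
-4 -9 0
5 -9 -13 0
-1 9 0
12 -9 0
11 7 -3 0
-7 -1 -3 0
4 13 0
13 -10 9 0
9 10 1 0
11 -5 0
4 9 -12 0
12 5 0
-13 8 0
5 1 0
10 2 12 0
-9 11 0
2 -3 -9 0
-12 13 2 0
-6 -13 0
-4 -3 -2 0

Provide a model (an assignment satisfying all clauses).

Pure literal: y6 appears only negated; assign y6 = False.
y8 occurs only positively in the remaining clauses — set y8 = True.
Set y1 = False and propagate.
  then y5 is forced to True.
  then y11 is forced to True.
For the remaining variables, y2 = True, y3 = True, y4 = False, y7 = True, y9 = False, y10 = True, y12 = False, y13 = True works.
Every clause has at least one true literal under this assignment.

y1=False, y2=True, y3=True, y4=False, y5=True, y6=False, y7=True, y8=True, y9=False, y10=True, y11=True, y12=False, y13=True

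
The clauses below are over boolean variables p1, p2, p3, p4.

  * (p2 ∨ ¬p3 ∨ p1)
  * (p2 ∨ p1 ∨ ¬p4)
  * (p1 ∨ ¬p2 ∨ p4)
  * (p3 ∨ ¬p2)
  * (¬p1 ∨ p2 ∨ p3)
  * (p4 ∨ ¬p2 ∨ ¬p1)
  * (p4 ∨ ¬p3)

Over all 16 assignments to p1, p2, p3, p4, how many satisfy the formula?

4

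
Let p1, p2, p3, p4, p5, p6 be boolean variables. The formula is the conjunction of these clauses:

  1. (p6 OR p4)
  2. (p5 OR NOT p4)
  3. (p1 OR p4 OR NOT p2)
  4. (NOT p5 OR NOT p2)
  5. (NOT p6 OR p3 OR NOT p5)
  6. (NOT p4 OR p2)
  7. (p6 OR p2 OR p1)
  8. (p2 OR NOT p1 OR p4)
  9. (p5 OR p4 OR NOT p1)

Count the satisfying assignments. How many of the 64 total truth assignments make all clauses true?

The models are:
  p1=F p2=F p3=F p4=F p5=F p6=T
  p1=F p2=F p3=T p4=F p5=F p6=T
  p1=F p2=F p3=T p4=F p5=T p6=T
That's 3 in total.

3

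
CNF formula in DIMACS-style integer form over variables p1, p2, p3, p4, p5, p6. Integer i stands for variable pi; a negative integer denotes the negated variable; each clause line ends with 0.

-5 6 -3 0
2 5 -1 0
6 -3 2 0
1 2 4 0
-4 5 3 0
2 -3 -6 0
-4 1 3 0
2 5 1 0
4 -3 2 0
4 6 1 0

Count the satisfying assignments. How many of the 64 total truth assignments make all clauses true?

23

Split on p2, then p3.
  p2=1, p3=1: 11 of the 16 assignments to (p1,p4,p5,p6) work.
  p2=1, p3=0: 8 of the 16 assignments to (p1,p4,p5,p6) work.
  p2=0, p3=1: a clause becomes empty — 0.
  p2=0, p3=0: remaining (p1,p4,p5,p6) ∈ {(1,0,1,0); (1,0,1,1); (1,1,1,0); (1,1,1,1)} — 4.
Total: 11 + 8 + 0 + 4 = 23.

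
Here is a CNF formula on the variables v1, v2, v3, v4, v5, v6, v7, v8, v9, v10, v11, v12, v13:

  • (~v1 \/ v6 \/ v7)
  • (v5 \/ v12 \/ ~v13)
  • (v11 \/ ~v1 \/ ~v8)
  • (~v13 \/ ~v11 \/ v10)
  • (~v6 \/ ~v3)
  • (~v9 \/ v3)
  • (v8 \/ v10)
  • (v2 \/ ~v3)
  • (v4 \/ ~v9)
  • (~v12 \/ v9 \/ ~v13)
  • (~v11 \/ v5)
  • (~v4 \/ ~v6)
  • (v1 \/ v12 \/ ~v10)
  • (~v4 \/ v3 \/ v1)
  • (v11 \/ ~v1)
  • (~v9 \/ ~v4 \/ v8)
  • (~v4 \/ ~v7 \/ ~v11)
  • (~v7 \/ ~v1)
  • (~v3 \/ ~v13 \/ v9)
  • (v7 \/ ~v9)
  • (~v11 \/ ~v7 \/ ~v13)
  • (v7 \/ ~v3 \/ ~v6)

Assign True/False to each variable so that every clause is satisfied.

v1=F  v2=F  v3=F  v4=F  v5=T  v6=T  v7=F  v8=T  v9=F  v10=T  v11=T  v12=T  v13=F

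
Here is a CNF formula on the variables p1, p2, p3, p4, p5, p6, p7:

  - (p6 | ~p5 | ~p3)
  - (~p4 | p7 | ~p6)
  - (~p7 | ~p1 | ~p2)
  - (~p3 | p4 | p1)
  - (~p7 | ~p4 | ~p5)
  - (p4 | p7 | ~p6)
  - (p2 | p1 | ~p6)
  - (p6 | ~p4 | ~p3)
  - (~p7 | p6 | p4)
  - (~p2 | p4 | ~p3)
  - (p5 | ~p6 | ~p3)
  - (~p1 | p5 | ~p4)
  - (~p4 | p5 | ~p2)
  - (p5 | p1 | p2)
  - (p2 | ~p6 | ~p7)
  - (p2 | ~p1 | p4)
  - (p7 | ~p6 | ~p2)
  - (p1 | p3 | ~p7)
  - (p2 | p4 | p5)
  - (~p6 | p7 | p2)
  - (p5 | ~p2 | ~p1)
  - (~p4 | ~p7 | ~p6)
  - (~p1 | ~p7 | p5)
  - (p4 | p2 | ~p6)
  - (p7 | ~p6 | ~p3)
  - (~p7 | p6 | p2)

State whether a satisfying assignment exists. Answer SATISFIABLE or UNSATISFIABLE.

Branch on p1: take p1 = False.
Set p2 = False and propagate.
  then p6 is forced to False.
  then p5 is forced to True.
  then p3 is forced to False.
  then p7 is forced to False.
p4 is now unconstrained; take p4 = True.
Every clause has at least one true literal under this assignment.
So p1=False, p2=False, p3=False, p4=True, p5=True, p6=False, p7=False is a satisfying assignment.

SATISFIABLE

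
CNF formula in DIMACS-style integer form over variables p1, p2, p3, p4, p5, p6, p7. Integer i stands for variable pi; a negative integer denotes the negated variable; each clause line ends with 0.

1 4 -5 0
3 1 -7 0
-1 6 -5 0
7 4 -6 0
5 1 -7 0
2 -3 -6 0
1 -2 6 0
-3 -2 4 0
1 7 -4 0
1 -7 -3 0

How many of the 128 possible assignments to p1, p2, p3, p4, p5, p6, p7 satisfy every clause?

Case analysis on p1 and p7:
  p1=1, p7=1: 17 of the 32 assignments to (p2,p3,p4,p5,p6) work.
  p1=1, p7=0: 13 of the 32 assignments to (p2,p3,p4,p5,p6) work.
  p1=0, p7=1: a clause becomes empty — 0.
  p1=0, p7=0: remaining (p2,p3,p4,p5,p6) ∈ {(0,0,0,0,0); (0,1,0,0,0)} — 2.
Total: 17 + 13 + 0 + 2 = 32.

32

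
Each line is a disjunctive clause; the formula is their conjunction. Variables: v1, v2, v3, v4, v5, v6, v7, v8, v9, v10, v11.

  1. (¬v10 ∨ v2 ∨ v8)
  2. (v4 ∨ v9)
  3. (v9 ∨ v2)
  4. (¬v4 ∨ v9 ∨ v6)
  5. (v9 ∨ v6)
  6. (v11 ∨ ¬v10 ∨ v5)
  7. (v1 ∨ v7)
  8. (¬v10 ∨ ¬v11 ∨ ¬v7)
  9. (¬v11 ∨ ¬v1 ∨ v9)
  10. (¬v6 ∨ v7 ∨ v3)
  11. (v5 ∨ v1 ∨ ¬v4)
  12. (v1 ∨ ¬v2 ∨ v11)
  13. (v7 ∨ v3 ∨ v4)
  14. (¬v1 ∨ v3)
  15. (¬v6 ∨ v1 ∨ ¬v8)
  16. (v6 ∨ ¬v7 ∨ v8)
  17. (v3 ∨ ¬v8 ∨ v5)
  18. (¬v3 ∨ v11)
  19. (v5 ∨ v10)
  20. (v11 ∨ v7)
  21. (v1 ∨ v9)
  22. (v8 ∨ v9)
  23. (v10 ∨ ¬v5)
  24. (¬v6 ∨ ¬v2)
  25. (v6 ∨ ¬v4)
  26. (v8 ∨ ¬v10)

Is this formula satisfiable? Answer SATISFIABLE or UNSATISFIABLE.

SATISFIABLE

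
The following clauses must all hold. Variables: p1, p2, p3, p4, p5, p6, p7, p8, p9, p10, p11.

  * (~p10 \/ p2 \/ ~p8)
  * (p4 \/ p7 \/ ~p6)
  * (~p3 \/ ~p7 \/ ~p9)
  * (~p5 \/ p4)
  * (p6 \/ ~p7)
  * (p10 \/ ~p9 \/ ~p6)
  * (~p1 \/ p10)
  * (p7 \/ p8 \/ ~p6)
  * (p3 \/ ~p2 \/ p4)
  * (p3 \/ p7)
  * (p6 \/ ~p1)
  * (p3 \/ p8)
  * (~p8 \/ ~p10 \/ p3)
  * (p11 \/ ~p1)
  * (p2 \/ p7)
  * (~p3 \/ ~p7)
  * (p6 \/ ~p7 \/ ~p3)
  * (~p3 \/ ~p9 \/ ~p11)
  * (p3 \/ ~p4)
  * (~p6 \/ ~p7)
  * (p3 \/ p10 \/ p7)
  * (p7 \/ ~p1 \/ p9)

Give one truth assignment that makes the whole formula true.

Pure literal: p1 appears only negated; assign p1 = False.
p5 occurs only negated in the remaining clauses — set p5 = False.
Try p2 = True.
The remaining clauses are satisfied by p3 = True, p4 = False, p6 = False, p7 = False, p8 = True, p9 = True, p10 = False, p11 = False.
Every clause has at least one true literal under this assignment.

p1=F, p2=T, p3=T, p4=F, p5=F, p6=F, p7=F, p8=T, p9=T, p10=F, p11=F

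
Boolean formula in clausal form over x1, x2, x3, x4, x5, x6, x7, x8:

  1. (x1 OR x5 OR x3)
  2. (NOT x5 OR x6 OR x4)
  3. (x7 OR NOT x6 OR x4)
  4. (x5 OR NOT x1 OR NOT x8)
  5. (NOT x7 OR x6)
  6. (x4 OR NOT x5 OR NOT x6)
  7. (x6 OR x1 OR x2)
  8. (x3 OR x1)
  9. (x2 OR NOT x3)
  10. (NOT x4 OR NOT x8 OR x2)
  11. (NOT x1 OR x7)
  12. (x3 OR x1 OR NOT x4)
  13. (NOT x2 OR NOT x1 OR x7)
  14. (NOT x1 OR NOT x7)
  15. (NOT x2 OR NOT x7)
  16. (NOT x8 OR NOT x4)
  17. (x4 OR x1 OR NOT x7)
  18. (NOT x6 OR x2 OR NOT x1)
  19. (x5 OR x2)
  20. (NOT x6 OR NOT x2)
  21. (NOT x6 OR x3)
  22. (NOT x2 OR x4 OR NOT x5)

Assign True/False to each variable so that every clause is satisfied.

x8 occurs only negated in the remaining clauses — set x8 = False.
Set x1 = False and propagate.
  then x3 is forced to True.
  then x2 is forced to True.
  then x7 is forced to False.
  then x6 is forced to False.
Branch on x4: take x4 = True.
x5 is now unconstrained; take x5 = False.

x1=False, x2=True, x3=True, x4=True, x5=False, x6=False, x7=False, x8=False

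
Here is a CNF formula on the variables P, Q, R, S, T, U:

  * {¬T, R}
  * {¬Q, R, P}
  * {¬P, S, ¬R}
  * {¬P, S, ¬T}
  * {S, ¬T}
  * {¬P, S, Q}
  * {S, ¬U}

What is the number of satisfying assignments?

26

Case analysis on S and P:
  S=1, P=1: Q, U free; 3 ways for (R,T) × 2^2 = 12.
  S=1, P=0: U free; 5 ways for (Q,R,T) × 2^1 = 10.
  S=0, P=1: remaining (Q,R,T,U) ∈ {(1,0,0,0)} — 1.
  S=0, P=0: remaining (Q,R,T,U) ∈ {(0,0,0,0); (0,1,0,0); (1,1,0,0)} — 3.
Total: 12 + 10 + 1 + 3 = 26.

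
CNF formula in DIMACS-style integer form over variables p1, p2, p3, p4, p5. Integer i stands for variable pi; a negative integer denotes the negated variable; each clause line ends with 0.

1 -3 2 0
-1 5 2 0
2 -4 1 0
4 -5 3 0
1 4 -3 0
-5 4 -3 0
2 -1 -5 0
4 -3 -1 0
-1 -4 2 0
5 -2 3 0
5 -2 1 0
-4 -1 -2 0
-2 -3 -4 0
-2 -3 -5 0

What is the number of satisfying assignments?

2

The models are:
  p1=0 p2=0 p3=0 p4=0 p5=0
  p1=0 p2=1 p3=0 p4=1 p5=1
That's 2 in total.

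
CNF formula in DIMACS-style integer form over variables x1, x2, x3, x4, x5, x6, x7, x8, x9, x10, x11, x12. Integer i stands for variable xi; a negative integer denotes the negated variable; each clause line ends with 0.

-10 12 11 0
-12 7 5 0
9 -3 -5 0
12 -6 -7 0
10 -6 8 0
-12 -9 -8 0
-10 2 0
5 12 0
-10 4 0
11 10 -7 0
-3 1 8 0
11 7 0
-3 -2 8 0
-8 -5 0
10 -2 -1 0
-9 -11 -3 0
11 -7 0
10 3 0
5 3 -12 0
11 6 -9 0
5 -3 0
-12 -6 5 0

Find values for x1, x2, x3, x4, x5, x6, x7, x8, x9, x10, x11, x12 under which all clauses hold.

x1=F  x2=T  x3=F  x4=T  x5=T  x6=T  x7=T  x8=F  x9=F  x10=T  x11=T  x12=T

Check each clause:
  1. (x11 ∨ x12 ∨ ¬x10) — x11 is true.
  2. (¬x12 ∨ x7 ∨ x5) — x5 is true.
  3. (¬x5 ∨ x9 ∨ ¬x3) — ¬x3 is true.
  4. (x12 ∨ ¬x7 ∨ ¬x6) — x12 is true.
  5. (¬x6 ∨ x10 ∨ x8) — x10 is true.
  6. (¬x8 ∨ ¬x12 ∨ ¬x9) — ¬x8 is true.
  7. (¬x10 ∨ x2) — x2 is true.
  8. (x12 ∨ x5) — x12 is true.
  9. (¬x10 ∨ x4) — x4 is true.
  10. (x10 ∨ x11 ∨ ¬x7) — x10 is true.
  11. (x8 ∨ ¬x3 ∨ x1) — ¬x3 is true.
  12. (x11 ∨ x7) — x11 is true.
  13. (¬x3 ∨ x8 ∨ ¬x2) — ¬x3 is true.
  14. (¬x8 ∨ ¬x5) — ¬x8 is true.
  15. (¬x1 ∨ x10 ∨ ¬x2) — x10 is true.
  16. (¬x11 ∨ ¬x9 ∨ ¬x3) — ¬x3 is true.
  17. (¬x7 ∨ x11) — x11 is true.
  18. (x10 ∨ x3) — x10 is true.
  19. (x5 ∨ ¬x12 ∨ x3) — x5 is true.
  20. (x6 ∨ ¬x9 ∨ x11) — x11 is true.
  21. (¬x3 ∨ x5) — x5 is true.
  22. (¬x6 ∨ x5 ∨ ¬x12) — x5 is true.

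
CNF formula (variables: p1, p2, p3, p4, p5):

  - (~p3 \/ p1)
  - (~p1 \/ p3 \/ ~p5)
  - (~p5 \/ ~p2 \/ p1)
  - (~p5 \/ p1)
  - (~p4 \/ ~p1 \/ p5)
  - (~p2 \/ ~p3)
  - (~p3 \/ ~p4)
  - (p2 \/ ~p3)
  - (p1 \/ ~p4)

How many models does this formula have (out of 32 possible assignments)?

4

The models are:
  p1=F p2=F p3=F p4=F p5=F
  p1=F p2=T p3=F p4=F p5=F
  p1=T p2=F p3=F p4=F p5=F
  p1=T p2=T p3=F p4=F p5=F
Count: 4.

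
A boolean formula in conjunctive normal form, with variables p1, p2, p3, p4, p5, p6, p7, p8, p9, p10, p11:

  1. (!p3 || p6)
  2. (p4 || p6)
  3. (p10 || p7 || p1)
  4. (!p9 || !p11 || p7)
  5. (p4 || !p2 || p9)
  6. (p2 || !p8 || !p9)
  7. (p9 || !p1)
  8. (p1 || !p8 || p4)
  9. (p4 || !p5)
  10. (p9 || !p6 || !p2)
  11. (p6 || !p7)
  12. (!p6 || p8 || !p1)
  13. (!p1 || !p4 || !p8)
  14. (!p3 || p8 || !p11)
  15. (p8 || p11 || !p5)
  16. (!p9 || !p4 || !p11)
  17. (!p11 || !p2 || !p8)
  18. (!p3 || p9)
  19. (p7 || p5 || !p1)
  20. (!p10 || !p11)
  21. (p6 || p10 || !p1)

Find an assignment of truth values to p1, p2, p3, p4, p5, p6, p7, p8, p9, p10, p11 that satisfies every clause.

p1=False, p2=False, p3=False, p4=False, p5=False, p6=True, p7=True, p8=False, p9=True, p10=True, p11=False

Check each clause:
  1. (!p3 || p6) — !p3 is true.
  2. (p4 || p6) — p6 is true.
  3. (p10 || p1 || p7) — p10 is true.
  4. (!p9 || p7 || !p11) — !p11 is true.
  5. (p4 || p9 || !p2) — p9 is true.
  6. (p2 || !p9 || !p8) — !p8 is true.
  7. (!p1 || p9) — p9 is true.
  8. (p1 || p4 || !p8) — !p8 is true.
  9. (p4 || !p5) — !p5 is true.
  10. (!p6 || p9 || !p2) — p9 is true.
  11. (p6 || !p7) — p6 is true.
  12. (!p1 || p8 || !p6) — !p1 is true.
  13. (!p1 || !p4 || !p8) — !p8 is true.
  14. (!p3 || p8 || !p11) — !p11 is true.
  15. (p8 || p11 || !p5) — !p5 is true.
  16. (!p11 || !p9 || !p4) — !p4 is true.
  17. (!p11 || !p2 || !p8) — !p8 is true.
  18. (p9 || !p3) — p9 is true.
  19. (p7 || p5 || !p1) — !p1 is true.
  20. (!p11 || !p10) — !p11 is true.
  21. (p10 || p6 || !p1) — p10 is true.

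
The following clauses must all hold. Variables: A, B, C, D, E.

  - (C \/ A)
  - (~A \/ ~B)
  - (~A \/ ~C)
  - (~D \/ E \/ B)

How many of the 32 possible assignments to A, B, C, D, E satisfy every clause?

Case analysis on A and B:
  A=1, B=1: a clause becomes empty — 0.
  A=1, B=0: remaining (C,D,E) ∈ {(0,0,0); (0,0,1); (0,1,1)} — 3.
  A=0, B=1: remaining (C,D,E) ∈ {(1,0,0); (1,0,1); (1,1,0); (1,1,1)} — 4.
  A=0, B=0: remaining (C,D,E) ∈ {(1,0,0); (1,0,1); (1,1,1)} — 3.
Total: 0 + 3 + 4 + 3 = 10.

10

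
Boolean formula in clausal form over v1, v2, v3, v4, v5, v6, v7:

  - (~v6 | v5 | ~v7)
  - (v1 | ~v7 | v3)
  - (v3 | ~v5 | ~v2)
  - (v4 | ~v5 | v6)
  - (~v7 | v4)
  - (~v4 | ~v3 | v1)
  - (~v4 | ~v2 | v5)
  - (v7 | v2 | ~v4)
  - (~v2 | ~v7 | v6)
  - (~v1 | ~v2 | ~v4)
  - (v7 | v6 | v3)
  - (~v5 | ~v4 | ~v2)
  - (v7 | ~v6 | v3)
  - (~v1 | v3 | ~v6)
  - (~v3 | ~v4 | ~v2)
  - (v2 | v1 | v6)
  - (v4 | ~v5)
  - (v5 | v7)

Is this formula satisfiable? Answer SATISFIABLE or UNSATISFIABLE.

Set v1 = True and propagate.
Set v2 = False and propagate.
For the remaining variables, v3 = True, v4 = True, v5 = True, v6 = False, v7 = True works.
So v1=T, v2=F, v3=T, v4=T, v5=T, v6=F, v7=T is a satisfying assignment.

SATISFIABLE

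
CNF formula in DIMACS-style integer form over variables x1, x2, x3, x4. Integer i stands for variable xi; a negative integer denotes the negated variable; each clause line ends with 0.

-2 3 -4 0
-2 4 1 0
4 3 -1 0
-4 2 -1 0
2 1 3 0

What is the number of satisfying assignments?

6

The models are:
  x1=0 x2=0 x3=1 x4=0
  x1=0 x2=0 x3=1 x4=1
  x1=0 x2=1 x3=1 x4=1
  x1=1 x2=0 x3=1 x4=0
  x1=1 x2=1 x3=1 x4=0
  x1=1 x2=1 x3=1 x4=1
That's 6 in total.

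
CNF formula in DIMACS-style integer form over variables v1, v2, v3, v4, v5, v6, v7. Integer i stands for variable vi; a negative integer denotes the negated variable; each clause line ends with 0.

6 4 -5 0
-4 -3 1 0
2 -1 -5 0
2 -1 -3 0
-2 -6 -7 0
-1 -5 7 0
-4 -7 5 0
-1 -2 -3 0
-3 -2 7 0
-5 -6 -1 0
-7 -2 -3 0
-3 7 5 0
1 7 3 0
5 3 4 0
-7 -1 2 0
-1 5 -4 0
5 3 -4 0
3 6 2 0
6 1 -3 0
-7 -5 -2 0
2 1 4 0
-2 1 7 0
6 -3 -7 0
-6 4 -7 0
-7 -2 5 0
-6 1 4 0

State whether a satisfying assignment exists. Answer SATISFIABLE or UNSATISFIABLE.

SATISFIABLE

Try v1 = False.
Try v2 = False.
  then v4 is forced to True.
  then v3 is forced to False.
  then v7 is forced to True.
  then v5 is forced to True.
  then v6 is forced to True.
Every clause has at least one true literal under this assignment.
So v1=F, v2=F, v3=F, v4=T, v5=T, v6=T, v7=T is a satisfying assignment.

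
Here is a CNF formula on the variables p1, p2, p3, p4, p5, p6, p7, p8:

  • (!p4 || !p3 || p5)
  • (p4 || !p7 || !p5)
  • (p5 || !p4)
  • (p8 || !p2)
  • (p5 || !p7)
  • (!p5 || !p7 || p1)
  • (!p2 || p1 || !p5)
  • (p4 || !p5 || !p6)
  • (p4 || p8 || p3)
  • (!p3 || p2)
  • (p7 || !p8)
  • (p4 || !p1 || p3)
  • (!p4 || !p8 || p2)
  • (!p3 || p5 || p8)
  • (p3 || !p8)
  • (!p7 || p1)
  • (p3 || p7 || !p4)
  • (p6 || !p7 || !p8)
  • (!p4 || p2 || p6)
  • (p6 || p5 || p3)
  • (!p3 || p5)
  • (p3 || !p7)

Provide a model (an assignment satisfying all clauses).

p1=T, p2=T, p3=T, p4=T, p5=T, p6=T, p7=T, p8=T

Try p1 = True.
For the remaining variables, p2 = True, p3 = True, p4 = True, p5 = True, p6 = True, p7 = True, p8 = True works.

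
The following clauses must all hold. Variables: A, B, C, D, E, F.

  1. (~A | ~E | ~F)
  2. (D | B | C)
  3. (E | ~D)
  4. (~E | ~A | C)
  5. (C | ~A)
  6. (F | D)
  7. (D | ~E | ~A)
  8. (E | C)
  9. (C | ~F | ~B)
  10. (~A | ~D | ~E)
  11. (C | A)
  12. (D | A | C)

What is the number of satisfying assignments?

10

Case analysis on A and C:
  A=T, C=T: remaining (B,D,E,F) ∈ {(F,F,F,T); (T,F,F,T)} — 2.
  A=T, C=F: a clause becomes empty — 0.
  A=F, C=T: B free; 4 ways for (D,E,F) × 2^1 = 8.
  A=F, C=F: a clause becomes empty — 0.
Total: 2 + 0 + 8 + 0 = 10.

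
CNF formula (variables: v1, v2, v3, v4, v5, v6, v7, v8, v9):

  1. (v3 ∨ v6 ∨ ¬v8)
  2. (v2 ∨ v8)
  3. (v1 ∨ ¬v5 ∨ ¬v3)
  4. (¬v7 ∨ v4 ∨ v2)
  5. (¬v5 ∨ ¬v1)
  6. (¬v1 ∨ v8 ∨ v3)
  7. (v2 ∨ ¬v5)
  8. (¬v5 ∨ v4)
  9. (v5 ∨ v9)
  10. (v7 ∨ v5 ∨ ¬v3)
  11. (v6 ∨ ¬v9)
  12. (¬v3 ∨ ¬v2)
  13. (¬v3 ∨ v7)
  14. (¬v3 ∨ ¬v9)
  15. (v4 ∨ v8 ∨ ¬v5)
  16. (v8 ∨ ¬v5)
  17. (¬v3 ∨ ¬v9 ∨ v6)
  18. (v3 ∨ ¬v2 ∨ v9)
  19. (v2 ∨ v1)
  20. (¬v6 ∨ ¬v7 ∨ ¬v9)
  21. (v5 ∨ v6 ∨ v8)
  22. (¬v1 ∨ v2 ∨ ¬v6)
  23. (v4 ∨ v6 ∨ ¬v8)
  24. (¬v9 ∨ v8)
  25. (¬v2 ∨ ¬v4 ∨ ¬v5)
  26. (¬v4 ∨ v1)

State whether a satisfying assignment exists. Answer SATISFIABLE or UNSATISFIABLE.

Try v1 = True.
  then v5 is forced to False.
  then v9 is forced to True.
  then v6 is forced to True.
  then v3 is forced to False.
  then v8 is forced to True.
  then v7 is forced to False.
  then v2 is forced to True.
v4 is now unconstrained; take v4 = True.
Every clause has at least one true literal under this assignment.
So v1 = 1, v2 = 1, v3 = 0, v4 = 1, v5 = 0, v6 = 1, v7 = 0, v8 = 1, v9 = 1 is a satisfying assignment.

SATISFIABLE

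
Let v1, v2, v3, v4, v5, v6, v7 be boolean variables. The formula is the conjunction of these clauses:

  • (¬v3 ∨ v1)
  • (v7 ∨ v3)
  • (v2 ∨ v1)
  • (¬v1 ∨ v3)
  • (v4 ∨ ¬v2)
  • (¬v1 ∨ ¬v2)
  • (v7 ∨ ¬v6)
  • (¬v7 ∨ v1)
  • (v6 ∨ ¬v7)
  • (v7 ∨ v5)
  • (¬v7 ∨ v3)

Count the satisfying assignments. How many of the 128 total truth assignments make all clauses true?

The models are:
  v1=T v2=F v3=T v4=F v5=F v6=T v7=T
  v1=T v2=F v3=T v4=F v5=T v6=F v7=F
  v1=T v2=F v3=T v4=F v5=T v6=T v7=T
  v1=T v2=F v3=T v4=T v5=F v6=T v7=T
  v1=T v2=F v3=T v4=T v5=T v6=F v7=F
  v1=T v2=F v3=T v4=T v5=T v6=T v7=T
Count: 6.

6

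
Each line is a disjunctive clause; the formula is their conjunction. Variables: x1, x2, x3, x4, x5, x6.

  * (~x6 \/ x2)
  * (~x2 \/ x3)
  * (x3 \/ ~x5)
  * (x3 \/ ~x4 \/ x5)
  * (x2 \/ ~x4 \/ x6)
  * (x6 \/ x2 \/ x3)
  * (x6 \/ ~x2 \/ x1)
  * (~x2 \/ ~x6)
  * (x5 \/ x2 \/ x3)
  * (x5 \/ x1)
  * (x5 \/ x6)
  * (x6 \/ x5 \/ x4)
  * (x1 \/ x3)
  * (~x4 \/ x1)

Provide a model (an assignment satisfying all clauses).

x1 occurs only positively in the remaining clauses — set x1 = True.
x3 occurs only positively in the remaining clauses — set x3 = True.
Try x2 = True.
  then x6 is forced to False.
  then x5 is forced to True.
x4 is now unconstrained; take x4 = False.

x1=T, x2=T, x3=T, x4=F, x5=T, x6=F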